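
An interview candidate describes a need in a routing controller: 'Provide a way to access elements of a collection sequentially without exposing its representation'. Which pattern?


This matches the Iterator pattern

Iterator


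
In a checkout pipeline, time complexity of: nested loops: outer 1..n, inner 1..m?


Reasoning: product of independent bounds
Complexity: O(n*m)

O(n*m)


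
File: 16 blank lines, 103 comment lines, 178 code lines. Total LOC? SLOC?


Total LOC = blank + comment + code
Total LOC = 16 + 103 + 178 = 297
SLOC (source only) = code = 178

Total LOC: 297, SLOC: 178


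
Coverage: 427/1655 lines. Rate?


Coverage = covered / total * 100
Coverage = 427 / 1655 * 100
Coverage = 25.8%

25.8%


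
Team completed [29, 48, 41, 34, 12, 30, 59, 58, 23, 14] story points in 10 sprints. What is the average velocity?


Formula: Avg velocity = Total points / Number of sprints
Points: [29, 48, 41, 34, 12, 30, 59, 58, 23, 14]
Sum = 29 + 48 + 41 + 34 + 12 + 30 + 59 + 58 + 23 + 14 = 348
Avg velocity = 348 / 10 = 34.8 points/sprint

34.8 points/sprint


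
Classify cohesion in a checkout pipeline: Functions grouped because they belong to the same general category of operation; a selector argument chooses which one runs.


Reasoning: Grouped by category of activity, not by data or sequence
Type: Logical cohesion

Logical cohesion


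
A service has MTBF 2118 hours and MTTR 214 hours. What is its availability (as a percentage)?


Availability = MTBF / (MTBF + MTTR)
Availability = 2118 / (2118 + 214)
Availability = 2118 / 2332
Availability = 90.8233%

90.8233%


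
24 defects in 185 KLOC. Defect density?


Defect density = defects / KLOC
Defect density = 24 / 185
Defect density = 0.13 defects/KLOC

0.13 defects/KLOC


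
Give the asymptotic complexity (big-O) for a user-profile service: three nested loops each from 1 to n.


Reasoning: three levels of nesting over n
Complexity: O(n^3)

O(n^3)


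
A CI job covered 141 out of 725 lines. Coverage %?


Coverage = covered / total * 100
Coverage = 141 / 725 * 100
Coverage = 19.45%

19.45%


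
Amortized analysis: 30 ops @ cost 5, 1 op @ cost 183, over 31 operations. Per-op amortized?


Formula: Amortized cost = Total cost / Operations
Total cost = (30 * 5) + (1 * 183)
Total cost = 150 + 183 = 333
Amortized = 333 / 31 = 10.7419

10.7419


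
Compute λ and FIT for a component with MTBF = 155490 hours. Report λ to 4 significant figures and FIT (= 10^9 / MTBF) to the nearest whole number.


Formula: λ = 1 / MTBF; FIT = λ × 1e9 = 1e9 / MTBF
λ = 1 / 155490 ≈ 6.431e-06 failures/hour
FIT = 1e9 / 155490 ≈ 6431 failures per 1e9 hours (nearest whole number)

λ = 6.431e-06 /h, FIT = 6431


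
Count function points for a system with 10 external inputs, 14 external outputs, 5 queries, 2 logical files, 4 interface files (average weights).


UFP = EI*4 + EO*5 + EQ*4 + ILF*10 + EIF*7
UFP = 10*4 + 14*5 + 5*4 + 2*10 + 4*7
UFP = 40 + 70 + 20 + 20 + 28
UFP = 178

178


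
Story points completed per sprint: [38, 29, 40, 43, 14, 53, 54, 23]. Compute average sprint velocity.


Formula: Avg velocity = Total points / Number of sprints
Points: [38, 29, 40, 43, 14, 53, 54, 23]
Sum = 38 + 29 + 40 + 43 + 14 + 53 + 54 + 23 = 294
Avg velocity = 294 / 8 = 36.75 points/sprint

36.75 points/sprint


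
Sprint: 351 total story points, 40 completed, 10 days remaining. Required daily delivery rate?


Formula: Required rate = Remaining points / Days left
Remaining = 351 - 40 = 311 points
Required rate = 311 / 10 = 31.1 points/day

31.1 points/day


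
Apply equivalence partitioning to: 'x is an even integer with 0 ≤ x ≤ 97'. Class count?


Constraint: even integers in [0, 97]
Class 1: x < 0 — out-of-range invalid
Class 2: x in [0,97] but odd — wrong type invalid
Class 3: x in [0,97] and even — valid
Class 4: x > 97 — out-of-range invalid
Total equivalence classes: 4

4 equivalence classes


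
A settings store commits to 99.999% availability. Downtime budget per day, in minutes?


Formula: allowed downtime = period * (100 - SLA) / 100
Period (day) = 1440 minutes
Unavailability fraction = (100 - 99.999) / 100
Allowed downtime = 1440 * (100 - 99.999) / 100
Allowed downtime = 0.0144 minutes

0.0144 minutes


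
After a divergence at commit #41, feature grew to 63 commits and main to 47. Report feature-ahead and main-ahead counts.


Common ancestor: commit #41
feature commits after divergence: 63 - 41 = 22
main commits after divergence: 47 - 41 = 6
feature is 22 commits ahead of main
main is 6 commits ahead of feature

feature ahead: 22, main ahead: 6


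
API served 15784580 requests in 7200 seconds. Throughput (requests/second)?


Formula: throughput = requests / seconds
throughput = 15784580 / 7200
throughput = 2192.3 requests/second

2192.3 requests/second


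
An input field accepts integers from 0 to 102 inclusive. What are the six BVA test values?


Range: [0, 102]
Boundaries: just below min, min, min+1, max-1, max, just above max
Values: [-1, 0, 1, 101, 102, 103]

[-1, 0, 1, 101, 102, 103]


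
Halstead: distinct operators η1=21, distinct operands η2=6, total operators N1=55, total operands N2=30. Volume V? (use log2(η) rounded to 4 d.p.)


Formula: V = N * log2(η), where N = N1 + N2 and η = η1 + η2
η = 21 + 6 = 27
N = 55 + 30 = 85
log2(27) ≈ 4.7549
V = 85 * 4.7549 = 404.17

404.17


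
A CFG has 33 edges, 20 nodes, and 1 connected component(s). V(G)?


Formula: V(G) = E - N + 2P
V(G) = 33 - 20 + 2*1
V(G) = 13 + 2
V(G) = 15

15


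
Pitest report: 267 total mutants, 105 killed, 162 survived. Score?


Mutation score = killed / total * 100
Mutation score = 105 / 267 * 100
Mutation score = 39.33%

39.33%


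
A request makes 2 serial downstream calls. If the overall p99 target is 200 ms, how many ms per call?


Formula: per_stage = total_budget / stages
per_stage = 200 / 2
per_stage = 100.0 ms

100.0 ms


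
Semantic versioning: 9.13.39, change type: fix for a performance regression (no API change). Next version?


Current: 9.13.39
Change category: 'fix for a performance regression (no API change)' → patch bump
SemVer rule: patch bump → increment PATCH (MAJOR and MINOR unchanged)
New: 9.13.40

9.13.40


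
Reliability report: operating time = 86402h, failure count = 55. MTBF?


Formula: MTBF = Total operating time / Number of failures
MTBF = 86402 / 55
MTBF = 1570.95 hours

1570.95 hours


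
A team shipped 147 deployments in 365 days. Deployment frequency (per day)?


Formula: deployments per day = releases / days
= 147 / 365
= 0.403 deploys/day
(equivalently, 2.82 deploys/week)

0.403 deploys/day


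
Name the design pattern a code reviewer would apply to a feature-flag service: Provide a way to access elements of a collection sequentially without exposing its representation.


This matches the Iterator pattern

Iterator


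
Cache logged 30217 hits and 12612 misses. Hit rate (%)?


Formula: hit rate = hits / (hits + misses) * 100
hit rate = 30217 / (30217 + 12612) * 100
hit rate = 30217 / 42829 * 100
hit rate = 70.55%

70.55%


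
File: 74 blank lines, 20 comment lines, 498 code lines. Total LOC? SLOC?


Total LOC = blank + comment + code
Total LOC = 74 + 20 + 498 = 592
SLOC (source only) = code = 498

Total LOC: 592, SLOC: 498


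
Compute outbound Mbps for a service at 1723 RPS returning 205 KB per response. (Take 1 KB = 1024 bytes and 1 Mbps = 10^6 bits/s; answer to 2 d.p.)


Formula: Mbps = payload_bytes * RPS * 8 / 1e6
Payload per request = 205 KB = 205 * 1024 = 209920 bytes
Total bytes/sec = 209920 * 1723 = 361692160
Total bits/sec = 361692160 * 8 = 2893537280
Mbps = 2893537280 / 1e6 = 2893.54

2893.54 Mbps


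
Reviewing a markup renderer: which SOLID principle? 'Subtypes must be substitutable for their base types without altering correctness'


This describes the Liskov Substitution Principle (LSP)

Liskov Substitution Principle (LSP)


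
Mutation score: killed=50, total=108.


Mutation score = killed / total * 100
Mutation score = 50 / 108 * 100
Mutation score = 46.3%

46.3%


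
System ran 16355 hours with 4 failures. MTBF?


Formula: MTBF = Total operating time / Number of failures
MTBF = 16355 / 4
MTBF = 4088.75 hours

4088.75 hours


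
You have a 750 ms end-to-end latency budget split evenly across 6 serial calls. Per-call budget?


Formula: per_stage = total_budget / stages
per_stage = 750 / 6
per_stage = 125.0 ms

125.0 ms


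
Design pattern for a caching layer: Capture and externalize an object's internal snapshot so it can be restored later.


This matches the Memento pattern

Memento


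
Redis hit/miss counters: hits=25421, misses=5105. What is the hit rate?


Formula: hit rate = hits / (hits + misses) * 100
hit rate = 25421 / (25421 + 5105) * 100
hit rate = 25421 / 30526 * 100
hit rate = 83.28%

83.28%


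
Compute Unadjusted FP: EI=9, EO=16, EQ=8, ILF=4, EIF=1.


UFP = EI*4 + EO*5 + EQ*4 + ILF*10 + EIF*7
UFP = 9*4 + 16*5 + 8*4 + 4*10 + 1*7
UFP = 36 + 80 + 32 + 40 + 7
UFP = 195

195


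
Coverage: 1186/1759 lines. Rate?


Coverage = covered / total * 100
Coverage = 1186 / 1759 * 100
Coverage = 67.42%

67.42%


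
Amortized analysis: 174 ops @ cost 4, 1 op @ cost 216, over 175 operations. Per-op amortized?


Formula: Amortized cost = Total cost / Operations
Total cost = (174 * 4) + (1 * 216)
Total cost = 696 + 216 = 912
Amortized = 912 / 175 = 5.2114

5.2114


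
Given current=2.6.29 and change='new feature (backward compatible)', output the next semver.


Current: 2.6.29
Change category: 'new feature (backward compatible)' → minor bump
SemVer rule: minor bump → increment MINOR, reset PATCH to 0 (MAJOR unchanged)
New: 2.7.0

2.7.0


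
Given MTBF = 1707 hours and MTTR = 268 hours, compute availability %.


Availability = MTBF / (MTBF + MTTR)
Availability = 1707 / (1707 + 268)
Availability = 1707 / 1975
Availability = 86.4304%

86.4304%


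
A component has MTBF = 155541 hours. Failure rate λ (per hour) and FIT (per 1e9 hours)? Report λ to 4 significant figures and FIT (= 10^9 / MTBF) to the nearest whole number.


Formula: λ = 1 / MTBF; FIT = λ × 1e9 = 1e9 / MTBF
λ = 1 / 155541 ≈ 6.429e-06 failures/hour
FIT = 1e9 / 155541 ≈ 6429 failures per 1e9 hours (nearest whole number)

λ = 6.429e-06 /h, FIT = 6429


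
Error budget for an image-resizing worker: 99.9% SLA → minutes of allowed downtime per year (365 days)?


Formula: allowed downtime = period * (100 - SLA) / 100
Period (year (365 days)) = 525600 minutes
Unavailability fraction = (100 - 99.9) / 100
Allowed downtime = 525600 * (100 - 99.9) / 100
Allowed downtime = 525.6 minutes

525.6 minutes


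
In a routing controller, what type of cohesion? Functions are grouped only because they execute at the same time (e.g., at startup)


Reasoning: Related by timing only
Type: Temporal cohesion

Temporal cohesion


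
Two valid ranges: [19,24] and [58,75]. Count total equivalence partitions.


Valid ranges: [19,24] and [58,75]
Class 1: x < 19 — invalid
Class 2: 19 ≤ x ≤ 24 — valid
Class 3: 24 < x < 58 — invalid (gap between ranges)
Class 4: 58 ≤ x ≤ 75 — valid
Class 5: x > 75 — invalid
Total equivalence classes: 5

5 equivalence classes


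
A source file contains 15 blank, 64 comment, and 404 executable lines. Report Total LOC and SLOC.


Total LOC = blank + comment + code
Total LOC = 15 + 64 + 404 = 483
SLOC (source only) = code = 404

Total LOC: 483, SLOC: 404


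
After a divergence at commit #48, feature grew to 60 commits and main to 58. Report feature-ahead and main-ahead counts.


Common ancestor: commit #48
feature commits after divergence: 60 - 48 = 12
main commits after divergence: 58 - 48 = 10
feature is 12 commits ahead of main
main is 10 commits ahead of feature

feature ahead: 12, main ahead: 10


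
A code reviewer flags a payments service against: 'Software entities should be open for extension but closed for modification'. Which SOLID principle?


This describes the Open/Closed Principle (OCP)

Open/Closed Principle (OCP)


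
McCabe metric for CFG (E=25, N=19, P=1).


Formula: V(G) = E - N + 2P
V(G) = 25 - 19 + 2*1
V(G) = 6 + 2
V(G) = 8

8


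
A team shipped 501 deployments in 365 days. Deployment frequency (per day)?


Formula: deployments per day = releases / days
= 501 / 365
= 1.373 deploys/day
(equivalently, 9.61 deploys/week)

1.373 deploys/day


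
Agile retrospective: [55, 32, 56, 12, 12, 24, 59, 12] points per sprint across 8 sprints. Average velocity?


Formula: Avg velocity = Total points / Number of sprints
Points: [55, 32, 56, 12, 12, 24, 59, 12]
Sum = 55 + 32 + 56 + 12 + 12 + 24 + 59 + 12 = 262
Avg velocity = 262 / 8 = 32.75 points/sprint

32.75 points/sprint


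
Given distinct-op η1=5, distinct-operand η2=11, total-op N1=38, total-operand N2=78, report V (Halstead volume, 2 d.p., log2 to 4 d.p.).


Formula: V = N * log2(η), where N = N1 + N2 and η = η1 + η2
η = 5 + 11 = 16
N = 38 + 78 = 116
log2(16) ≈ 4.0000
V = 116 * 4.0000 = 464.00

464.00


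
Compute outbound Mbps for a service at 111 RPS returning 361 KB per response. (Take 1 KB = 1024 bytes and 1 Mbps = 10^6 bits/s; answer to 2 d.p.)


Formula: Mbps = payload_bytes * RPS * 8 / 1e6
Payload per request = 361 KB = 361 * 1024 = 369664 bytes
Total bytes/sec = 369664 * 111 = 41032704
Total bits/sec = 41032704 * 8 = 328261632
Mbps = 328261632 / 1e6 = 328.26

328.26 Mbps


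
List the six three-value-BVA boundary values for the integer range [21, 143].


Range: [21, 143]
Boundaries: just below min, min, min+1, max-1, max, just above max
Values: [20, 21, 22, 142, 143, 144]

[20, 21, 22, 142, 143, 144]


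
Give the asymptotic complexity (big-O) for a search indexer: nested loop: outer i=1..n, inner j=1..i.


Reasoning: triangle: n(n+1)/2 ~ n^2/2
Complexity: O(n^2)

O(n^2)


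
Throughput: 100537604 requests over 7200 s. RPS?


Formula: throughput = requests / seconds
throughput = 100537604 / 7200
throughput = 13963.56 requests/second

13963.56 requests/second


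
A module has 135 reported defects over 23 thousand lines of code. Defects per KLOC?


Defect density = defects / KLOC
Defect density = 135 / 23
Defect density = 5.87 defects/KLOC

5.87 defects/KLOC


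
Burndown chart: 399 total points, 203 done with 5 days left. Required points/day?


Formula: Required rate = Remaining points / Days left
Remaining = 399 - 203 = 196 points
Required rate = 196 / 5 = 39.2 points/day

39.2 points/day


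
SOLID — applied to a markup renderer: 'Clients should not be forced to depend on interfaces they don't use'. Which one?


This describes the Interface Segregation Principle (ISP)

Interface Segregation Principle (ISP)


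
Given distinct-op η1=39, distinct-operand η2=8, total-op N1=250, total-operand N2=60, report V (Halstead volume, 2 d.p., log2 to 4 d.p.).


Formula: V = N * log2(η), where N = N1 + N2 and η = η1 + η2
η = 39 + 8 = 47
N = 250 + 60 = 310
log2(47) ≈ 5.5546
V = 310 * 5.5546 = 1721.93

1721.93


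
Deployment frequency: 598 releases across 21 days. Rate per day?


Formula: deployments per day = releases / days
= 598 / 21
= 28.476 deploys/day
(equivalently, 199.33 deploys/week)

28.476 deploys/day


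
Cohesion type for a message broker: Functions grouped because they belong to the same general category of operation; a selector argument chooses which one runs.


Reasoning: Grouped by category of activity, not by data or sequence
Type: Logical cohesion

Logical cohesion


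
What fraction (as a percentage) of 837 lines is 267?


Coverage = covered / total * 100
Coverage = 267 / 837 * 100
Coverage = 31.9%

31.9%


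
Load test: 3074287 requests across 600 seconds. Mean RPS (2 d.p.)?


Formula: throughput = requests / seconds
throughput = 3074287 / 600
throughput = 5123.81 requests/second

5123.81 requests/second


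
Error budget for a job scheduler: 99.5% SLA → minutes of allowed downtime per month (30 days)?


Formula: allowed downtime = period * (100 - SLA) / 100
Period (month (30 days)) = 43200 minutes
Unavailability fraction = (100 - 99.5) / 100
Allowed downtime = 43200 * (100 - 99.5) / 100
Allowed downtime = 216.0 minutes

216.0 minutes


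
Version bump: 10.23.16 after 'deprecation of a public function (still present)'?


Current: 10.23.16
Change category: 'deprecation of a public function (still present)' → minor bump
SemVer rule: minor bump → increment MINOR, reset PATCH to 0 (MAJOR unchanged)
New: 10.24.0

10.24.0


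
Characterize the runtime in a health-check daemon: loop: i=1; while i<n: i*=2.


Reasoning: i doubles each step so iterations are log2(n)
Complexity: O(log n)

O(log n)


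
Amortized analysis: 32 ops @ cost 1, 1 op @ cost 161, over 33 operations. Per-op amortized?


Formula: Amortized cost = Total cost / Operations
Total cost = (32 * 1) + (1 * 161)
Total cost = 32 + 161 = 193
Amortized = 193 / 33 = 5.8485

5.8485


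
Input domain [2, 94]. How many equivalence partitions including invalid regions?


Valid range: [2, 94]
Class 1: x < 2 — invalid
Class 2: 2 ≤ x ≤ 94 — valid
Class 3: x > 94 — invalid
Total equivalence classes: 3

3 equivalence classes


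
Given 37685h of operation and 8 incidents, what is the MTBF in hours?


Formula: MTBF = Total operating time / Number of failures
MTBF = 37685 / 8
MTBF = 4710.63 hours

4710.63 hours


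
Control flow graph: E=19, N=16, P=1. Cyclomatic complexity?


Formula: V(G) = E - N + 2P
V(G) = 19 - 16 + 2*1
V(G) = 3 + 2
V(G) = 5

5


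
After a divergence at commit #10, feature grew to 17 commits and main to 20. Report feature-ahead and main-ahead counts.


Common ancestor: commit #10
feature commits after divergence: 17 - 10 = 7
main commits after divergence: 20 - 10 = 10
feature is 7 commits ahead of main
main is 10 commits ahead of feature

feature ahead: 7, main ahead: 10


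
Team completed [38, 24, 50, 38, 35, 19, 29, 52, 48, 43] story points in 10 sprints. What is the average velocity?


Formula: Avg velocity = Total points / Number of sprints
Points: [38, 24, 50, 38, 35, 19, 29, 52, 48, 43]
Sum = 38 + 24 + 50 + 38 + 35 + 19 + 29 + 52 + 48 + 43 = 376
Avg velocity = 376 / 10 = 37.6 points/sprint

37.6 points/sprint


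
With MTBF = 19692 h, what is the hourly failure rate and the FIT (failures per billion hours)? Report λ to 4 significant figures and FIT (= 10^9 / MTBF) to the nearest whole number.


Formula: λ = 1 / MTBF; FIT = λ × 1e9 = 1e9 / MTBF
λ = 1 / 19692 ≈ 5.078e-05 failures/hour
FIT = 1e9 / 19692 ≈ 50782 failures per 1e9 hours (nearest whole number)

λ = 5.078e-05 /h, FIT = 50782


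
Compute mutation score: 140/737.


Mutation score = killed / total * 100
Mutation score = 140 / 737 * 100
Mutation score = 19.0%

19.0%


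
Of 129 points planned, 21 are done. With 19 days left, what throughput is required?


Formula: Required rate = Remaining points / Days left
Remaining = 129 - 21 = 108 points
Required rate = 108 / 19 = 5.68 points/day

5.68 points/day


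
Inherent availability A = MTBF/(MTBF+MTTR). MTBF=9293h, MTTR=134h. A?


Availability = MTBF / (MTBF + MTTR)
Availability = 9293 / (9293 + 134)
Availability = 9293 / 9427
Availability = 98.5786%

98.5786%


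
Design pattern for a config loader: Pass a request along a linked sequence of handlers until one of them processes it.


This matches the Chain of Responsibility pattern

Chain of Responsibility


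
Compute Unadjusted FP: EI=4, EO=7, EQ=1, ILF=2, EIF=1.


UFP = EI*4 + EO*5 + EQ*4 + ILF*10 + EIF*7
UFP = 4*4 + 7*5 + 1*4 + 2*10 + 1*7
UFP = 16 + 35 + 4 + 20 + 7
UFP = 82

82


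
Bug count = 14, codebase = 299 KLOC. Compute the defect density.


Defect density = defects / KLOC
Defect density = 14 / 299
Defect density = 0.047 defects/KLOC

0.047 defects/KLOC


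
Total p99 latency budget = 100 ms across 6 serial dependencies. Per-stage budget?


Formula: per_stage = total_budget / stages
per_stage = 100 / 6
per_stage = 16.67 ms

16.67 ms


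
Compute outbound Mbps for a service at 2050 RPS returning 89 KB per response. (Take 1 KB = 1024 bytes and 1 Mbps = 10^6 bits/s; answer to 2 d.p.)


Formula: Mbps = payload_bytes * RPS * 8 / 1e6
Payload per request = 89 KB = 89 * 1024 = 91136 bytes
Total bytes/sec = 91136 * 2050 = 186828800
Total bits/sec = 186828800 * 8 = 1494630400
Mbps = 1494630400 / 1e6 = 1494.63

1494.63 Mbps


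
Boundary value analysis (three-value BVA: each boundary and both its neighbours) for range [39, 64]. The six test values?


Range: [39, 64]
Boundaries: just below min, min, min+1, max-1, max, just above max
Values: [38, 39, 40, 63, 64, 65]

[38, 39, 40, 63, 64, 65]


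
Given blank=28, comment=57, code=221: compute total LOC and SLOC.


Total LOC = blank + comment + code
Total LOC = 28 + 57 + 221 = 306
SLOC (source only) = code = 221

Total LOC: 306, SLOC: 221


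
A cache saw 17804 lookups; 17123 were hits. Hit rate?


Formula: hit rate = hits / (hits + misses) * 100
hit rate = 17123 / (17123 + 681) * 100
hit rate = 17123 / 17804 * 100
hit rate = 96.18%

96.18%


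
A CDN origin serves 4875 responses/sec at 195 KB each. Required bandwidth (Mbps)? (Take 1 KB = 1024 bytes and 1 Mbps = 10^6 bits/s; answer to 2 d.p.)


Formula: Mbps = payload_bytes * RPS * 8 / 1e6
Payload per request = 195 KB = 195 * 1024 = 199680 bytes
Total bytes/sec = 199680 * 4875 = 973440000
Total bits/sec = 973440000 * 8 = 7787520000
Mbps = 7787520000 / 1e6 = 7787.52

7787.52 Mbps


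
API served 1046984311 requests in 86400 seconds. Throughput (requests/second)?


Formula: throughput = requests / seconds
throughput = 1046984311 / 86400
throughput = 12117.87 requests/second

12117.87 requests/second


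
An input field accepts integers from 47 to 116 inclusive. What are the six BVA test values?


Range: [47, 116]
Boundaries: just below min, min, min+1, max-1, max, just above max
Values: [46, 47, 48, 115, 116, 117]

[46, 47, 48, 115, 116, 117]


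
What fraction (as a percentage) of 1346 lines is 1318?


Coverage = covered / total * 100
Coverage = 1318 / 1346 * 100
Coverage = 97.92%

97.92%


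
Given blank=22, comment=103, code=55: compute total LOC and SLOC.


Total LOC = blank + comment + code
Total LOC = 22 + 103 + 55 = 180
SLOC (source only) = code = 55

Total LOC: 180, SLOC: 55


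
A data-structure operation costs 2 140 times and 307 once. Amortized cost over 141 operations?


Formula: Amortized cost = Total cost / Operations
Total cost = (140 * 2) + (1 * 307)
Total cost = 280 + 307 = 587
Amortized = 587 / 141 = 4.1631

4.1631


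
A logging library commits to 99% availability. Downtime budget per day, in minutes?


Formula: allowed downtime = period * (100 - SLA) / 100
Period (day) = 1440 minutes
Unavailability fraction = (100 - 99.0) / 100
Allowed downtime = 1440 * (100 - 99.0) / 100
Allowed downtime = 14.4 minutes

14.4 minutes


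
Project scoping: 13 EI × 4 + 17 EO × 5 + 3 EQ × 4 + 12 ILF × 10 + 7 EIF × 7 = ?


UFP = EI*4 + EO*5 + EQ*4 + ILF*10 + EIF*7
UFP = 13*4 + 17*5 + 3*4 + 12*10 + 7*7
UFP = 52 + 85 + 12 + 120 + 49
UFP = 318

318


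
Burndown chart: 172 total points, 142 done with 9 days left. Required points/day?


Formula: Required rate = Remaining points / Days left
Remaining = 172 - 142 = 30 points
Required rate = 30 / 9 = 3.33 points/day

3.33 points/day


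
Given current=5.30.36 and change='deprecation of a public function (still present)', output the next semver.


Current: 5.30.36
Change category: 'deprecation of a public function (still present)' → minor bump
SemVer rule: minor bump → increment MINOR, reset PATCH to 0 (MAJOR unchanged)
New: 5.31.0

5.31.0


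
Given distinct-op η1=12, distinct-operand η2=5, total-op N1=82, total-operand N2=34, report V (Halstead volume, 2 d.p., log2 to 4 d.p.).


Formula: V = N * log2(η), where N = N1 + N2 and η = η1 + η2
η = 12 + 5 = 17
N = 82 + 34 = 116
log2(17) ≈ 4.0875
V = 116 * 4.0875 = 474.15

474.15


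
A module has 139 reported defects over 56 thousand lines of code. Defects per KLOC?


Defect density = defects / KLOC
Defect density = 139 / 56
Defect density = 2.482 defects/KLOC

2.482 defects/KLOC


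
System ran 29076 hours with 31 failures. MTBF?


Formula: MTBF = Total operating time / Number of failures
MTBF = 29076 / 31
MTBF = 937.94 hours

937.94 hours


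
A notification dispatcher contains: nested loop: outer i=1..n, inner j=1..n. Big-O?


Reasoning: n iterations times n iterations
Complexity: O(n^2)

O(n^2)


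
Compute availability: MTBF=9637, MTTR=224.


Availability = MTBF / (MTBF + MTTR)
Availability = 9637 / (9637 + 224)
Availability = 9637 / 9861
Availability = 97.7284%

97.7284%


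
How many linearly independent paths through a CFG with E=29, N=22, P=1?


Formula: V(G) = E - N + 2P
V(G) = 29 - 22 + 2*1
V(G) = 7 + 2
V(G) = 9

9


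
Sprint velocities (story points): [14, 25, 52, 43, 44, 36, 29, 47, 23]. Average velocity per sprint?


Formula: Avg velocity = Total points / Number of sprints
Points: [14, 25, 52, 43, 44, 36, 29, 47, 23]
Sum = 14 + 25 + 52 + 43 + 44 + 36 + 29 + 47 + 23 = 313
Avg velocity = 313 / 9 = 34.78 points/sprint

34.78 points/sprint


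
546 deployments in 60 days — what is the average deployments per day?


Formula: deployments per day = releases / days
= 546 / 60
= 9.1 deploys/day
(equivalently, 63.7 deploys/week)

9.1 deploys/day


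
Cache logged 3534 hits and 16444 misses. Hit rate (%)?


Formula: hit rate = hits / (hits + misses) * 100
hit rate = 3534 / (3534 + 16444) * 100
hit rate = 3534 / 19978 * 100
hit rate = 17.69%

17.69%


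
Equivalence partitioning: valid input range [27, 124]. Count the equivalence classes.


Valid range: [27, 124]
Class 1: x < 27 — invalid
Class 2: 27 ≤ x ≤ 124 — valid
Class 3: x > 124 — invalid
Total equivalence classes: 3

3 equivalence classes


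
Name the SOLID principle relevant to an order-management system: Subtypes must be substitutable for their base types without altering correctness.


This describes the Liskov Substitution Principle (LSP)

Liskov Substitution Principle (LSP)


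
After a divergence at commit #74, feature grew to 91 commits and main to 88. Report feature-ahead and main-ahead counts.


Common ancestor: commit #74
feature commits after divergence: 91 - 74 = 17
main commits after divergence: 88 - 74 = 14
feature is 17 commits ahead of main
main is 14 commits ahead of feature

feature ahead: 17, main ahead: 14


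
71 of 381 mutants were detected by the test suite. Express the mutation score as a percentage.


Mutation score = killed / total * 100
Mutation score = 71 / 381 * 100
Mutation score = 18.64%

18.64%


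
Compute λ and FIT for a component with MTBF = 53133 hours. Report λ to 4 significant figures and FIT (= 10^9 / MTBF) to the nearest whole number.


Formula: λ = 1 / MTBF; FIT = λ × 1e9 = 1e9 / MTBF
λ = 1 / 53133 ≈ 1.882e-05 failures/hour
FIT = 1e9 / 53133 ≈ 18821 failures per 1e9 hours (nearest whole number)

λ = 1.882e-05 /h, FIT = 18821


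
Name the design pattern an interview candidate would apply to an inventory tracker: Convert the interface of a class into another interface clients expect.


This matches the Adapter pattern

Adapter


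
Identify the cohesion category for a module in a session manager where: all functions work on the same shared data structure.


Reasoning: Functions share data
Type: Communicational cohesion

Communicational cohesion


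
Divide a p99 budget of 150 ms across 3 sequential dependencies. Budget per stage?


Formula: per_stage = total_budget / stages
per_stage = 150 / 3
per_stage = 50.0 ms

50.0 ms


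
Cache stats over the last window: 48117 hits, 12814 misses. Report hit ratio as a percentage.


Formula: hit rate = hits / (hits + misses) * 100
hit rate = 48117 / (48117 + 12814) * 100
hit rate = 48117 / 60931 * 100
hit rate = 78.97%

78.97%


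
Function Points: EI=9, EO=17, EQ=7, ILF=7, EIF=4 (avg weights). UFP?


UFP = EI*4 + EO*5 + EQ*4 + ILF*10 + EIF*7
UFP = 9*4 + 17*5 + 7*4 + 7*10 + 4*7
UFP = 36 + 85 + 28 + 70 + 28
UFP = 247

247


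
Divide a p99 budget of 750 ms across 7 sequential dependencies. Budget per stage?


Formula: per_stage = total_budget / stages
per_stage = 750 / 7
per_stage = 107.14 ms

107.14 ms


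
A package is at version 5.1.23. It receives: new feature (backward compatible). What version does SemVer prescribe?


Current: 5.1.23
Change category: 'new feature (backward compatible)' → minor bump
SemVer rule: minor bump → increment MINOR, reset PATCH to 0 (MAJOR unchanged)
New: 5.2.0

5.2.0


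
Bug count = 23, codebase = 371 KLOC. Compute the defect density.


Defect density = defects / KLOC
Defect density = 23 / 371
Defect density = 0.062 defects/KLOC

0.062 defects/KLOC


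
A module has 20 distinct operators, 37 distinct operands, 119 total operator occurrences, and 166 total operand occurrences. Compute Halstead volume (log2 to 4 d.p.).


Formula: V = N * log2(η), where N = N1 + N2 and η = η1 + η2
η = 20 + 37 = 57
N = 119 + 166 = 285
log2(57) ≈ 5.8329
V = 285 * 5.8329 = 1662.38

1662.38


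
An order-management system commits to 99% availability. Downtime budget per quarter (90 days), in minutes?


Formula: allowed downtime = period * (100 - SLA) / 100
Period (quarter (90 days)) = 129600 minutes
Unavailability fraction = (100 - 99.0) / 100
Allowed downtime = 129600 * (100 - 99.0) / 100
Allowed downtime = 1296.0 minutes

1296.0 minutes


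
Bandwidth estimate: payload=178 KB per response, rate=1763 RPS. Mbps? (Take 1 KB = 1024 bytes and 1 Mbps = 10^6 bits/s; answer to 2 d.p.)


Formula: Mbps = payload_bytes * RPS * 8 / 1e6
Payload per request = 178 KB = 178 * 1024 = 182272 bytes
Total bytes/sec = 182272 * 1763 = 321345536
Total bits/sec = 321345536 * 8 = 2570764288
Mbps = 2570764288 / 1e6 = 2570.76

2570.76 Mbps


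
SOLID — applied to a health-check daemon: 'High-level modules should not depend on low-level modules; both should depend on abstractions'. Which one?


This describes the Dependency Inversion Principle (DIP)

Dependency Inversion Principle (DIP)


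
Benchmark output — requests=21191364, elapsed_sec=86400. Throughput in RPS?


Formula: throughput = requests / seconds
throughput = 21191364 / 86400
throughput = 245.27 requests/second

245.27 requests/second


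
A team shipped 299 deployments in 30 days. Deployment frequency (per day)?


Formula: deployments per day = releases / days
= 299 / 30
= 9.967 deploys/day
(equivalently, 69.77 deploys/week)

9.967 deploys/day


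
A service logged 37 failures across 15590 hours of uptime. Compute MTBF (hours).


Formula: MTBF = Total operating time / Number of failures
MTBF = 15590 / 37
MTBF = 421.35 hours

421.35 hours


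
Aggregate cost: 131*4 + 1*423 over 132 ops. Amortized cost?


Formula: Amortized cost = Total cost / Operations
Total cost = (131 * 4) + (1 * 423)
Total cost = 524 + 423 = 947
Amortized = 947 / 132 = 7.1742

7.1742


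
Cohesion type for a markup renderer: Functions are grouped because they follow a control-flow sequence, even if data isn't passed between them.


Reasoning: Grouped by order of execution within a routine, not by data flow
Type: Procedural cohesion

Procedural cohesion


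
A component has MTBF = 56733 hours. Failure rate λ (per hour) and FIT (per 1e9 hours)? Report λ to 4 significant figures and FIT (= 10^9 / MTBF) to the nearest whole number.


Formula: λ = 1 / MTBF; FIT = λ × 1e9 = 1e9 / MTBF
λ = 1 / 56733 ≈ 1.763e-05 failures/hour
FIT = 1e9 / 56733 ≈ 17626 failures per 1e9 hours (nearest whole number)

λ = 1.763e-05 /h, FIT = 17626


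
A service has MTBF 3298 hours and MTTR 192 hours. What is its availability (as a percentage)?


Availability = MTBF / (MTBF + MTTR)
Availability = 3298 / (3298 + 192)
Availability = 3298 / 3490
Availability = 94.4986%

94.4986%


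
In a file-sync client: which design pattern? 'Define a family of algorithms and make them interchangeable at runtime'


This matches the Strategy pattern

Strategy


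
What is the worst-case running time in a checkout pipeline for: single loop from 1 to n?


Reasoning: one pass through n items
Complexity: O(n)

O(n)


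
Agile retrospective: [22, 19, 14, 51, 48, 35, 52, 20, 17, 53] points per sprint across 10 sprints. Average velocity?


Formula: Avg velocity = Total points / Number of sprints
Points: [22, 19, 14, 51, 48, 35, 52, 20, 17, 53]
Sum = 22 + 19 + 14 + 51 + 48 + 35 + 52 + 20 + 17 + 53 = 331
Avg velocity = 331 / 10 = 33.1 points/sprint

33.1 points/sprint


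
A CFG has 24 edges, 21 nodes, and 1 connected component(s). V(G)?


Formula: V(G) = E - N + 2P
V(G) = 24 - 21 + 2*1
V(G) = 3 + 2
V(G) = 5

5


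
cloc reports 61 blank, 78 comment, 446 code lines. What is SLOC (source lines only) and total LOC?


Total LOC = blank + comment + code
Total LOC = 61 + 78 + 446 = 585
SLOC (source only) = code = 446

Total LOC: 585, SLOC: 446


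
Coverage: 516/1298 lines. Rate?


Coverage = covered / total * 100
Coverage = 516 / 1298 * 100
Coverage = 39.75%

39.75%


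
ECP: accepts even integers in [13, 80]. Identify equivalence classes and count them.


Constraint: even integers in [13, 80]
Class 1: x < 13 — out-of-range invalid
Class 2: x in [13,80] but odd — wrong type invalid
Class 3: x in [13,80] and even — valid
Class 4: x > 80 — out-of-range invalid
Total equivalence classes: 4

4 equivalence classes


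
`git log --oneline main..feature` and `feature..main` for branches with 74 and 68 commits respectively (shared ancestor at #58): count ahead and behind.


Common ancestor: commit #58
feature commits after divergence: 74 - 58 = 16
main commits after divergence: 68 - 58 = 10
feature is 16 commits ahead of main
main is 10 commits ahead of feature

feature ahead: 16, main ahead: 10


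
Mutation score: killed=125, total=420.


Mutation score = killed / total * 100
Mutation score = 125 / 420 * 100
Mutation score = 29.76%

29.76%


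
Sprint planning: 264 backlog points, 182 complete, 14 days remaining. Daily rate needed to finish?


Formula: Required rate = Remaining points / Days left
Remaining = 264 - 182 = 82 points
Required rate = 82 / 14 = 5.86 points/day

5.86 points/day


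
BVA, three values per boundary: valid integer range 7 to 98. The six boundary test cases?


Range: [7, 98]
Boundaries: just below min, min, min+1, max-1, max, just above max
Values: [6, 7, 8, 97, 98, 99]

[6, 7, 8, 97, 98, 99]


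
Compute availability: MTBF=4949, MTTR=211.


Availability = MTBF / (MTBF + MTTR)
Availability = 4949 / (4949 + 211)
Availability = 4949 / 5160
Availability = 95.9109%

95.9109%


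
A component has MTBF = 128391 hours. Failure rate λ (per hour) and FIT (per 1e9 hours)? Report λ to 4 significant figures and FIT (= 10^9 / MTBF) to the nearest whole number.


Formula: λ = 1 / MTBF; FIT = λ × 1e9 = 1e9 / MTBF
λ = 1 / 128391 ≈ 7.789e-06 failures/hour
FIT = 1e9 / 128391 ≈ 7789 failures per 1e9 hours (nearest whole number)

λ = 7.789e-06 /h, FIT = 7789


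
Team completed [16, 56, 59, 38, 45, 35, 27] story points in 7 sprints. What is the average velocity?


Formula: Avg velocity = Total points / Number of sprints
Points: [16, 56, 59, 38, 45, 35, 27]
Sum = 16 + 56 + 59 + 38 + 45 + 35 + 27 = 276
Avg velocity = 276 / 7 = 39.43 points/sprint

39.43 points/sprint


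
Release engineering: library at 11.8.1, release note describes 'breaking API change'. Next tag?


Current: 11.8.1
Change category: 'breaking API change' → major bump
SemVer rule: major bump → increment MAJOR, reset MINOR and PATCH to 0
New: 12.0.0

12.0.0


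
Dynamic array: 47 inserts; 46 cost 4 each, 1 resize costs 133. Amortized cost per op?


Formula: Amortized cost = Total cost / Operations
Total cost = (46 * 4) + (1 * 133)
Total cost = 184 + 133 = 317
Amortized = 317 / 47 = 6.7447

6.7447


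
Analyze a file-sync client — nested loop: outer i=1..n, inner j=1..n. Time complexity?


Reasoning: n iterations times n iterations
Complexity: O(n^2)

O(n^2)


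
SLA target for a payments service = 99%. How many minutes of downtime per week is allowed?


Formula: allowed downtime = period * (100 - SLA) / 100
Period (week) = 10080 minutes
Unavailability fraction = (100 - 99.0) / 100
Allowed downtime = 10080 * (100 - 99.0) / 100
Allowed downtime = 100.8 minutes

100.8 minutes


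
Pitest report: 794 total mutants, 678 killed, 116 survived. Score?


Mutation score = killed / total * 100
Mutation score = 678 / 794 * 100
Mutation score = 85.39%

85.39%


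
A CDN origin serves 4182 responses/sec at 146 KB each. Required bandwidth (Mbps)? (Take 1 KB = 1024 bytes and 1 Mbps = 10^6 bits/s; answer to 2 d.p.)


Formula: Mbps = payload_bytes * RPS * 8 / 1e6
Payload per request = 146 KB = 146 * 1024 = 149504 bytes
Total bytes/sec = 149504 * 4182 = 625225728
Total bits/sec = 625225728 * 8 = 5001805824
Mbps = 5001805824 / 1e6 = 5001.81

5001.81 Mbps


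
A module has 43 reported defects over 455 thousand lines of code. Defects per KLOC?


Defect density = defects / KLOC
Defect density = 43 / 455
Defect density = 0.095 defects/KLOC

0.095 defects/KLOC


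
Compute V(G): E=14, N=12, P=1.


Formula: V(G) = E - N + 2P
V(G) = 14 - 12 + 2*1
V(G) = 2 + 2
V(G) = 4

4


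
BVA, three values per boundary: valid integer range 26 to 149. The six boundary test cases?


Range: [26, 149]
Boundaries: just below min, min, min+1, max-1, max, just above max
Values: [25, 26, 27, 148, 149, 150]

[25, 26, 27, 148, 149, 150]


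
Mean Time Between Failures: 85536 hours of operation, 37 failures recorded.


Formula: MTBF = Total operating time / Number of failures
MTBF = 85536 / 37
MTBF = 2311.78 hours

2311.78 hours


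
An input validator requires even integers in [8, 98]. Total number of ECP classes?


Constraint: even integers in [8, 98]
Class 1: x < 8 — out-of-range invalid
Class 2: x in [8,98] but odd — wrong type invalid
Class 3: x in [8,98] and even — valid
Class 4: x > 98 — out-of-range invalid
Total equivalence classes: 4

4 equivalence classes


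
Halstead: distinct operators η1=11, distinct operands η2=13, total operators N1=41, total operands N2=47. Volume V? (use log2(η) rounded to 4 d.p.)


Formula: V = N * log2(η), where N = N1 + N2 and η = η1 + η2
η = 11 + 13 = 24
N = 41 + 47 = 88
log2(24) ≈ 4.5850
V = 88 * 4.5850 = 403.48

403.48


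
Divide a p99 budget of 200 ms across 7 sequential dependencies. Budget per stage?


Formula: per_stage = total_budget / stages
per_stage = 200 / 7
per_stage = 28.57 ms

28.57 ms


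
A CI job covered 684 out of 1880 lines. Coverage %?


Coverage = covered / total * 100
Coverage = 684 / 1880 * 100
Coverage = 36.38%

36.38%


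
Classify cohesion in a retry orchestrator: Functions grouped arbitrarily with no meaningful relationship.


Reasoning: Worst: random grouping
Type: Coincidental cohesion

Coincidental cohesion


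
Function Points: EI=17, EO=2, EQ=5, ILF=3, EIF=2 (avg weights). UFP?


UFP = EI*4 + EO*5 + EQ*4 + ILF*10 + EIF*7
UFP = 17*4 + 2*5 + 5*4 + 3*10 + 2*7
UFP = 68 + 10 + 20 + 30 + 14
UFP = 142

142


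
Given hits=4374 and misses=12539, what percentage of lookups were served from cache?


Formula: hit rate = hits / (hits + misses) * 100
hit rate = 4374 / (4374 + 12539) * 100
hit rate = 4374 / 16913 * 100
hit rate = 25.86%

25.86%


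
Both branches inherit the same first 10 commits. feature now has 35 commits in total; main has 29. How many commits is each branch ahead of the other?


Common ancestor: commit #10
feature commits after divergence: 35 - 10 = 25
main commits after divergence: 29 - 10 = 19
feature is 25 commits ahead of main
main is 19 commits ahead of feature

feature ahead: 25, main ahead: 19
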